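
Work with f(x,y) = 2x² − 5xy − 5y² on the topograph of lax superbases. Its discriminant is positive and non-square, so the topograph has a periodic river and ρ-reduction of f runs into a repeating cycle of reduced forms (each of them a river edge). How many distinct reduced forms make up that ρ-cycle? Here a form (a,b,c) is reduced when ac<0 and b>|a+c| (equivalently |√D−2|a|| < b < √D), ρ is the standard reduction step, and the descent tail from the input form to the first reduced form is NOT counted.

D = 65, ⌊√D⌋ = 8
descent: ρ → (-5,5,2)  [lands on river]
river: ρ → (2,7,-2)
river: ρ → (-2,5,5)
river: ρ → (5,5,-2)
river: ρ → (-2,7,2)
river: ρ → (2,5,-5)
ρ-cycle length = 6 (tail of 1 descent step not counted)

6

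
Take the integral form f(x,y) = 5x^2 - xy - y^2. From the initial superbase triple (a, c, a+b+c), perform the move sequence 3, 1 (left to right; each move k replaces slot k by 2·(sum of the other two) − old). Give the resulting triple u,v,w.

start (5,-1,3) = (f(1,0),f(0,1),f(1,1))
replace slot 3: 2·(5+(-1)) − 3 = 5 → (5,-1,5)
replace slot 1: 2·((-1)+5) − 5 = 3 → (3,-1,5)

3,-1,5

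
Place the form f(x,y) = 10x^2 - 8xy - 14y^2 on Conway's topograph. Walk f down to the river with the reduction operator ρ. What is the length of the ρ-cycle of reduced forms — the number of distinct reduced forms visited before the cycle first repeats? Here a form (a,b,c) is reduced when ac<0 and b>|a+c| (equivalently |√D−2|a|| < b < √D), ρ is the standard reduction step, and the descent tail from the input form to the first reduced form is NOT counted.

D = 624, ⌊√D⌋ = 24
descent: ρ → (-14,8,10)  [lands on river]
river: ρ → (10,12,-12)
river: ρ → (-12,12,10)
river: ρ → (10,8,-14)
river: ρ → (-14,20,4)
river: ρ → (4,20,-14)
ρ-cycle length = 6 (tail of 1 descent step not counted)

6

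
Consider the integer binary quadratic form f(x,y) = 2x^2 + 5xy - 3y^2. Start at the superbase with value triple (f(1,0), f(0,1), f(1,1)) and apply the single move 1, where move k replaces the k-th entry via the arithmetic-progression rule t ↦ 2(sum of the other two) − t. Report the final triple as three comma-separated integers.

start (2,-3,4) = (f(1,0),f(0,1),f(1,1))
replace slot 1: 2·((-3)+4) − 2 = 0 → (0,-3,4)

0,-3,4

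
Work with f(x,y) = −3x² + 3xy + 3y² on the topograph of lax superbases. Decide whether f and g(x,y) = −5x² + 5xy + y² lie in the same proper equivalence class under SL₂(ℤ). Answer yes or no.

D₁ = 45, D₂ = 45
river cycle of f (length 2): (3, 3, -3), (-3, 3, 3)
river cycle of g (length 2): (1, 5, -5), (-5, 5, 1)
cycles differ ⇒ inequivalent

no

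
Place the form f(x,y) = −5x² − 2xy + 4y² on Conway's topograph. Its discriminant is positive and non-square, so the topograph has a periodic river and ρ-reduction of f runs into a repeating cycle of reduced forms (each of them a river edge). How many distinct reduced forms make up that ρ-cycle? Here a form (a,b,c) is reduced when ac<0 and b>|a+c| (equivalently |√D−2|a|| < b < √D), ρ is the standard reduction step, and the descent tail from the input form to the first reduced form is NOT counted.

D = 84, ⌊√D⌋ = 9
descent: ρ → (4,2,-5)  [lands on river]
river: ρ → (-5,8,1)
river: ρ → (1,8,-5)
river: ρ → (-5,2,4)
river: ρ → (4,6,-3)
river: ρ → (-3,6,4)
ρ-cycle length = 6 (tail of 1 descent step not counted)

6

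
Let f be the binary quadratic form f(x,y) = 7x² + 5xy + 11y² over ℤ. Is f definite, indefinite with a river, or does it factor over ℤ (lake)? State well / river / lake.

D = b²−4ac = 5² − 4·7·11 = -283
D < 0 ⇒ definite ⇒ every region one sign ⇒ single well

well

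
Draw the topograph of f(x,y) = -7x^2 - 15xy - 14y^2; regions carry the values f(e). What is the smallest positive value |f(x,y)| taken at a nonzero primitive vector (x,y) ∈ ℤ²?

translate: b→1 (≡15 mod 14), so (7,15,14)→(7,1,6)
flip: (7,1,6)→(6,-1,7)
reduced (well bottom): (6,-1,7) with a≤c, −a<b≤a
well minimum |f| = |-6| = 6 (negative-definite)

6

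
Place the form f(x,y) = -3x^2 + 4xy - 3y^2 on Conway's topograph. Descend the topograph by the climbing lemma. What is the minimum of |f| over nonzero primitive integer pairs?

translate: b→2 (≡-4 mod 6), so (3,-4,3)→(3,2,2)
flip: (3,2,2)→(2,-2,3)
translate: b→2 (≡-2 mod 4), so (2,-2,3)→(2,2,3)
reduced (well bottom): (2,2,3) with a≤c, −a<b≤a
well minimum |f| = |-2| = 2 (negative-definite)

2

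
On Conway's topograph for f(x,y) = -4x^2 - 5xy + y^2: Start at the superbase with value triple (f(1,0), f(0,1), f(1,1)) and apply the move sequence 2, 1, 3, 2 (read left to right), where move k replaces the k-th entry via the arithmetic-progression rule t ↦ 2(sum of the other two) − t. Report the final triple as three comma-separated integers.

start (-4,1,-8) = (f(1,0),f(0,1),f(1,1))
replace slot 2: 2·((-4)+(-8)) − 1 = -25 → (-4,-25,-8)
replace slot 1: 2·((-25)+(-8)) − (-4) = -62 → (-62,-25,-8)
replace slot 3: 2·((-62)+(-25)) − (-8) = -166 → (-62,-25,-166)
replace slot 2: 2·((-62)+(-166)) − (-25) = -431 → (-62,-431,-166)

-62,-431,-166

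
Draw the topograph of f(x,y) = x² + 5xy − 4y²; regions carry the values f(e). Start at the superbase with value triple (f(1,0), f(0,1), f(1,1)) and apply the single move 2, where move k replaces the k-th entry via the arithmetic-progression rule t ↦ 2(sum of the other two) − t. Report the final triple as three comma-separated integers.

start (1,-4,2) = (f(1,0),f(0,1),f(1,1))
replace slot 2: 2·(1+2) − (-4) = 10 → (1,10,2)

1,10,2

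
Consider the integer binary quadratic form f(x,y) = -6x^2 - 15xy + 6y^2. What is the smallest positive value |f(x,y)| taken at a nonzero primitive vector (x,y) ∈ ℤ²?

descent: ρ → (6,15,-6)  [lands on river]
river: ρ → (-6,9,12)
river: ρ → (12,15,-3)
river: ρ → (-3,15,12)
river: ρ → (12,9,-6)
river: ρ → (-6,15,6)
river: ρ → (6,9,-12)
river: ρ → (-12,15,3)
river: ρ → (3,15,-12)
river: ρ → (-12,9,6)
closes: descent 1, river 10
min |a| on river = 3

3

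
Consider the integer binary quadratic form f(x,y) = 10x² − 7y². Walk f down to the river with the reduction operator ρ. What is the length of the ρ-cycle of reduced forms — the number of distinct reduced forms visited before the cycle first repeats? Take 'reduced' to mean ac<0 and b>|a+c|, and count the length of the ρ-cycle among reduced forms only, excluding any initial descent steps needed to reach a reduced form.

D = 280, ⌊√D⌋ = 16
descent: ρ → (-7,14,3)  [lands on river]
river: ρ → (3,16,-2)
river: ρ → (-2,16,3)
river: ρ → (3,14,-7)
ρ-cycle length = 4 (tail of 1 descent step not counted)

4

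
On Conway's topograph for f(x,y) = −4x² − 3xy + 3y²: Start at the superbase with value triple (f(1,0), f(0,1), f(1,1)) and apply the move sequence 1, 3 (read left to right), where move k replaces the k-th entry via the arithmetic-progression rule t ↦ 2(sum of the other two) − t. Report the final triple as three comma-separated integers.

start (-4,3,-4) = (f(1,0),f(0,1),f(1,1))
replace slot 1: 2·(3+(-4)) − (-4) = 2 → (2,3,-4)
replace slot 3: 2·(2+3) − (-4) = 14 → (2,3,14)

2,3,14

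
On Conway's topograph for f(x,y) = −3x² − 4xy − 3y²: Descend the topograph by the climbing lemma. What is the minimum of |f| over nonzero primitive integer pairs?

translate: b→-2 (≡4 mod 6), so (3,4,3)→(3,-2,2)
flip: (3,-2,2)→(2,2,3)
reduced (well bottom): (2,2,3) with a≤c, −a<b≤a
well minimum |f| = |-2| = 2 (negative-definite)

2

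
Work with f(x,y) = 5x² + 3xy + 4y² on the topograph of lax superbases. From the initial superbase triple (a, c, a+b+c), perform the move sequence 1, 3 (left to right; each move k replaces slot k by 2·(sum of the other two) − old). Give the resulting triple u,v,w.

start (5,4,12) = (f(1,0),f(0,1),f(1,1))
replace slot 1: 2·(4+12) − 5 = 27 → (27,4,12)
replace slot 3: 2·(27+4) − 12 = 50 → (27,4,50)

27,4,50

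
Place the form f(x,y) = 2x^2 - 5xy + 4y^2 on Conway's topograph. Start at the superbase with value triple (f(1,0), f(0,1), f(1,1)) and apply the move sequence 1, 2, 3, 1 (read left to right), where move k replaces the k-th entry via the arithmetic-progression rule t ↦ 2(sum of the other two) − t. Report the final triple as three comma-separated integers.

start (2,4,1) = (f(1,0),f(0,1),f(1,1))
replace slot 1: 2·(4+1) − 2 = 8 → (8,4,1)
replace slot 2: 2·(8+1) − 4 = 14 → (8,14,1)
replace slot 3: 2·(8+14) − 1 = 43 → (8,14,43)
replace slot 1: 2·(14+43) − 8 = 106 → (106,14,43)

106,14,43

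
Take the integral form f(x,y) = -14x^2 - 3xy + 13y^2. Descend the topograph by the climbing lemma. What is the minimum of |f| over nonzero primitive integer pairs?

descent: ρ → (13,3,-14)  [lands on river]
river: ρ → (-14,25,2)
river: ρ → (2,27,-1)
river: ρ → (-1,27,2)
river: ρ → (2,25,-14)
river: ρ → (-14,3,13)
river: ρ → (13,23,-4)
river: ρ → (-4,25,7)
river: ρ → (7,17,-16)
river: ρ → (-16,15,8)
river: ρ → (8,17,-14)
river: ρ → (-14,11,11)
river: ρ → (11,11,-14)
river: ρ → (-14,17,8)
river: ρ → (8,15,-16)
river: ρ → (-16,17,7)
river: ρ → (7,25,-4)
river: ρ → (-4,23,13)
closes: descent 1, river 18
min |a| on river = 1

1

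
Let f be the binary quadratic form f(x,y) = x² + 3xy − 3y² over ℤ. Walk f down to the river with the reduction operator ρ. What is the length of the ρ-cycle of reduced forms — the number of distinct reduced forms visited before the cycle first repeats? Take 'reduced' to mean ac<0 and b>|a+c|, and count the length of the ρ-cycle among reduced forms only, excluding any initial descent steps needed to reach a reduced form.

D = 21, ⌊√D⌋ = 4
river: ρ → (-3,3,1)
river: ρ → (1,3,-3)
ρ-cycle length = 2 (tail of 0 descent steps not counted)

2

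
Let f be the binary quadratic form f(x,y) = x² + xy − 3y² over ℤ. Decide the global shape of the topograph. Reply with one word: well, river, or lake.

D = b²−4ac = 1² − 4·1·(-3) = 13
D > 0 non-square ⇒ indefinite ⇒ periodic river

river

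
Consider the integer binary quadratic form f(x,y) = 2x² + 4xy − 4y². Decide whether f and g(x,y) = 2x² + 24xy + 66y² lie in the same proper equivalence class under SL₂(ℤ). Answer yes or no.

D₁ = 48, D₂ = 48
river cycle of f (length 2): (-4, 4, 2), (2, 4, -4)
river cycle of g (length 2): (2, 4, -4), (-4, 4, 2)
cycles coincide ⇒ equivalent

yes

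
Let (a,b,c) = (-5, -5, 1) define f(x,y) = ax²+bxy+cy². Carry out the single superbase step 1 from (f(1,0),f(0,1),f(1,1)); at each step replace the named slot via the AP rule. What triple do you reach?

start (-5,1,-9) = (f(1,0),f(0,1),f(1,1))
replace slot 1: 2·(1+(-9)) − (-5) = -11 → (-11,1,-9)

-11,1,-9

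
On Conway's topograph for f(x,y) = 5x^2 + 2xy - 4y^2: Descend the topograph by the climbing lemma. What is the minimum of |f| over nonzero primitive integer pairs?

river: ρ → (-4,6,3)
river: ρ → (3,6,-4)
river: ρ → (-4,2,5)
river: ρ → (5,8,-1)
river: ρ → (-1,8,5)
river: ρ → (5,2,-4)
closes: descent 0, river 6
min |a| on river = 1

1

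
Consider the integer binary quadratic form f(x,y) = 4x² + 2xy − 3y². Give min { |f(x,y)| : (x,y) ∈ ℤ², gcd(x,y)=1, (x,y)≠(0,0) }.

river: ρ → (-3,4,3)
river: ρ → (3,2,-4)
river: ρ → (-4,6,1)
river: ρ → (1,6,-4)
river: ρ → (-4,2,3)
river: ρ → (3,4,-3)
river: ρ → (-3,2,4)
river: ρ → (4,6,-1)
river: ρ → (-1,6,4)
river: ρ → (4,2,-3)
closes: descent 0, river 10
min |a| on river = 1

1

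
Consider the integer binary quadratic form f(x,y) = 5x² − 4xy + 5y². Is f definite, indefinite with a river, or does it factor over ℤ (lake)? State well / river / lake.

D = b²−4ac = (-4)² − 4·5·5 = -84
D < 0 ⇒ definite ⇒ every region one sign ⇒ single well

well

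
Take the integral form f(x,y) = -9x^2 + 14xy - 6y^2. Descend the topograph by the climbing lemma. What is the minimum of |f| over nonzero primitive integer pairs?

translate: b→4 (≡-14 mod 18), so (9,-14,6)→(9,4,1)
flip: (9,4,1)→(1,-4,9)
translate: b→0 (≡-4 mod 2), so (1,-4,9)→(1,0,5)
reduced (well bottom): (1,0,5) with a≤c, −a<b≤a
well minimum |f| = |-1| = 1 (negative-definite)

1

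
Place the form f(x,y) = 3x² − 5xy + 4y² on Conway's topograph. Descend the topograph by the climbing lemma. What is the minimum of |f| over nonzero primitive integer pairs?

translate: b→1 (≡-5 mod 6), so (3,-5,4)→(3,1,2)
flip: (3,1,2)→(2,-1,3)
reduced (well bottom): (2,-1,3) with a≤c, −a<b≤a
well minimum = a = 2

2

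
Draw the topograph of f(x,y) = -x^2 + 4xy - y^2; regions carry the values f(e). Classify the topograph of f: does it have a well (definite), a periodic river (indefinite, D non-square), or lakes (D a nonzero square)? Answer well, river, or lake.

D = b²−4ac = 4² − 4·(-1)·(-1) = 12
D > 0 non-square ⇒ indefinite ⇒ periodic river

river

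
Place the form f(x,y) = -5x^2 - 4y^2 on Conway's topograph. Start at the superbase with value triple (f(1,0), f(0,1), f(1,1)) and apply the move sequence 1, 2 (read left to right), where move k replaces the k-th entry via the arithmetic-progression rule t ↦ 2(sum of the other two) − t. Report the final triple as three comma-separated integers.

start (-5,-4,-9) = (f(1,0),f(0,1),f(1,1))
replace slot 1: 2·((-4)+(-9)) − (-5) = -21 → (-21,-4,-9)
replace slot 2: 2·((-21)+(-9)) − (-4) = -56 → (-21,-56,-9)

-21,-56,-9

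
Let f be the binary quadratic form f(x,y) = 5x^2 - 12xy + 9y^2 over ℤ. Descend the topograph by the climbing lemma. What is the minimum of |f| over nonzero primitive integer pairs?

translate: b→-2 (≡-12 mod 10), so (5,-12,9)→(5,-2,2)
flip: (5,-2,2)→(2,2,5)
reduced (well bottom): (2,2,5) with a≤c, −a<b≤a
well minimum = a = 2

2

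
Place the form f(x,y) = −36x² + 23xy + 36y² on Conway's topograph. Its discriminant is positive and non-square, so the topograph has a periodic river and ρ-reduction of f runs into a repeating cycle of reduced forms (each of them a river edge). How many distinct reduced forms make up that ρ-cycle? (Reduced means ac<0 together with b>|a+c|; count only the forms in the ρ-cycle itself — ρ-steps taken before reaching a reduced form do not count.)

D = 5713, ⌊√D⌋ = 75
river: ρ → (36,49,-23)
river: ρ → (-23,43,42)
river: ρ → (42,41,-24)
river: ρ → (-24,55,28)
river: ρ → (28,57,-22)
river: ρ → (-22,75,1)
river: ρ → (1,75,-22)
river: ρ → (-22,57,28)
river: ρ → (28,55,-24)
river: ρ → (-24,41,42)
river: ρ → (42,43,-23)
river: ρ → (-23,49,36)
river: ρ → (36,23,-36)
river: ρ → (-36,49,23)
river: ρ → (23,43,-42)
river: ρ → (-42,41,24)
river: ρ → (24,55,-28)
river: ρ → (-28,57,22)
river: ρ → (22,75,-1)
river: ρ → (-1,75,22)
river: ρ → (22,57,-28)
river: ρ → (-28,55,24)
river: ρ → (24,41,-42)
river: ρ → (-42,43,23)
river: ρ → (23,49,-36)
river: ρ → (-36,23,36)
ρ-cycle length = 26 (tail of 0 descent steps not counted)

26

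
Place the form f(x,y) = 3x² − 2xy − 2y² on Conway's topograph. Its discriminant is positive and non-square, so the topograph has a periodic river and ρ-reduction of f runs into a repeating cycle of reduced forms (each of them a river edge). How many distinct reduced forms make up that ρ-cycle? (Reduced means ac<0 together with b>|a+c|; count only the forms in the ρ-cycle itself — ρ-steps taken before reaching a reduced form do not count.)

D = 28, ⌊√D⌋ = 5
descent: ρ → (-2,2,3)  [lands on river]
river: ρ → (3,4,-1)
river: ρ → (-1,4,3)
river: ρ → (3,2,-2)
ρ-cycle length = 4 (tail of 1 descent step not counted)

4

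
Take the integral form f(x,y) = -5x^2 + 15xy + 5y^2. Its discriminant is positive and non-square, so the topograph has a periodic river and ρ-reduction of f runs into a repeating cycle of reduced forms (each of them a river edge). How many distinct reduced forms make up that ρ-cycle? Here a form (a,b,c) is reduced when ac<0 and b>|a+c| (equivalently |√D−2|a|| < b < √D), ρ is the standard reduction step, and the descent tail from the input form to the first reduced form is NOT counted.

D = 325, ⌊√D⌋ = 18
river: ρ → (5,15,-5)
river: ρ → (-5,15,5)
ρ-cycle length = 2 (tail of 0 descent steps not counted)

2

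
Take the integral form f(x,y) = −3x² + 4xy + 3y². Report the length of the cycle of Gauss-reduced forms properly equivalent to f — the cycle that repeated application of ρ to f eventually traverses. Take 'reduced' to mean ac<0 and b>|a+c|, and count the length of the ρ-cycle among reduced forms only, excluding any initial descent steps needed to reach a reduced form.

D = 52, ⌊√D⌋ = 7
river: ρ → (3,2,-4)
river: ρ → (-4,6,1)
river: ρ → (1,6,-4)
river: ρ → (-4,2,3)
river: ρ → (3,4,-3)
river: ρ → (-3,2,4)
river: ρ → (4,6,-1)
river: ρ → (-1,6,4)
river: ρ → (4,2,-3)
river: ρ → (-3,4,3)
ρ-cycle length = 10 (tail of 0 descent steps not counted)

10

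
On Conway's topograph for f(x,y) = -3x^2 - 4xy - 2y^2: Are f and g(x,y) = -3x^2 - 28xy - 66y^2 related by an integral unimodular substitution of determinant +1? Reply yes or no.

D₁ = -8, D₂ = -8
f is negative-definite; reduce −f:
−f: translate: b→-2 (≡4 mod 6), so (3,4,2)→(3,-2,1)
−f: flip: (3,-2,1)→(1,2,3)
−f: translate: b→0 (≡2 mod 2), so (1,2,3)→(1,0,2)
−f: reduced (well bottom): (1,0,2) with a≤c, −a<b≤a
flip sign back: reduced form of f is (-1,0,-2)
g is negative-definite; reduce −g:
−g: translate: b→-2 (≡28 mod 6), so (3,28,66)→(3,-2,1)
−g: flip: (3,-2,1)→(1,2,3)
−g: translate: b→0 (≡2 mod 2), so (1,2,3)→(1,0,2)
−g: reduced (well bottom): (1,0,2) with a≤c, −a<b≤a
flip sign back: reduced form of g is (-1,0,-2)
reduced forms (-1, 0, -2) vs (-1, 0, -2) ⇒ equivalent

yes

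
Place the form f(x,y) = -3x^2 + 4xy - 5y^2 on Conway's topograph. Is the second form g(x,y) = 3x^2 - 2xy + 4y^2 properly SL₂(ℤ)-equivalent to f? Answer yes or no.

D₁ = -44, D₂ = -44
f is negative-definite; reduce −f:
−f: translate: b→2 (≡-4 mod 6), so (3,-4,5)→(3,2,4)
−f: reduced (well bottom): (3,2,4) with a≤c, −a<b≤a
flip sign back: reduced form of f is (-3,-2,-4)
g: reduced (well bottom): (3,-2,4) with a≤c, −a<b≤a
reduced forms (-3, -2, -4) vs (3, -2, 4) ⇒ inequivalent

no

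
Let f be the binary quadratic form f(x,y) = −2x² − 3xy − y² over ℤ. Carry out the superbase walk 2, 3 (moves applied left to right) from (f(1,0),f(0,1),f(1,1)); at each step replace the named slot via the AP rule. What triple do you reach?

start (-2,-1,-6) = (f(1,0),f(0,1),f(1,1))
replace slot 2: 2·((-2)+(-6)) − (-1) = -15 → (-2,-15,-6)
replace slot 3: 2·((-2)+(-15)) − (-6) = -28 → (-2,-15,-28)

-2,-15,-28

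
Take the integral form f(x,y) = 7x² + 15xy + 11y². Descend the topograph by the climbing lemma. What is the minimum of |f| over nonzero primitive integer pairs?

translate: b→1 (≡15 mod 14), so (7,15,11)→(7,1,3)
flip: (7,1,3)→(3,-1,7)
reduced (well bottom): (3,-1,7) with a≤c, −a<b≤a
well minimum = a = 3

3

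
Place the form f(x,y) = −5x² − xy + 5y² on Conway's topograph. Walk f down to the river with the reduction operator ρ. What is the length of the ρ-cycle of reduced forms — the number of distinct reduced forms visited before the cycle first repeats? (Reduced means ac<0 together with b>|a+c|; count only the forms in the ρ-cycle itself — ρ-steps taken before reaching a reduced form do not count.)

D = 101, ⌊√D⌋ = 10
descent: ρ → (5,1,-5)  [lands on river]
river: ρ → (-5,9,1)
river: ρ → (1,9,-5)
river: ρ → (-5,1,5)
river: ρ → (5,9,-1)
river: ρ → (-1,9,5)
ρ-cycle length = 6 (tail of 1 descent step not counted)

6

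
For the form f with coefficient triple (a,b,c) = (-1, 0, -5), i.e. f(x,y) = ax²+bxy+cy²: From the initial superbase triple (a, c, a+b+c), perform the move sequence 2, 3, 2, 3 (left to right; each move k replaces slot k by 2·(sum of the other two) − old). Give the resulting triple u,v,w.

start (-1,-5,-6) = (f(1,0),f(0,1),f(1,1))
replace slot 2: 2·((-1)+(-6)) − (-5) = -9 → (-1,-9,-6)
replace slot 3: 2·((-1)+(-9)) − (-6) = -14 → (-1,-9,-14)
replace slot 2: 2·((-1)+(-14)) − (-9) = -21 → (-1,-21,-14)
replace slot 3: 2·((-1)+(-21)) − (-14) = -30 → (-1,-21,-30)

-1,-21,-30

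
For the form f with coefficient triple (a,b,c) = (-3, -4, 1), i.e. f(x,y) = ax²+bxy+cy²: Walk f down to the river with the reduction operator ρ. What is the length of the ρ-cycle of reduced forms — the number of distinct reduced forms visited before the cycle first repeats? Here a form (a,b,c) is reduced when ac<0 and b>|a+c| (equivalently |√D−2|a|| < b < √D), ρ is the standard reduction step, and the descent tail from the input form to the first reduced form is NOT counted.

D = 28, ⌊√D⌋ = 5
descent: ρ → (1,4,-3)  [lands on river]
river: ρ → (-3,2,2)
river: ρ → (2,2,-3)
river: ρ → (-3,4,1)
ρ-cycle length = 4 (tail of 1 descent step not counted)

4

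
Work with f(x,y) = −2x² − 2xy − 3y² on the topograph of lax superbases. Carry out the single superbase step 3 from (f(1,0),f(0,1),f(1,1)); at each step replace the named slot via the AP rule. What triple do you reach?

start (-2,-3,-7) = (f(1,0),f(0,1),f(1,1))
replace slot 3: 2·((-2)+(-3)) − (-7) = -3 → (-2,-3,-3)

-2,-3,-3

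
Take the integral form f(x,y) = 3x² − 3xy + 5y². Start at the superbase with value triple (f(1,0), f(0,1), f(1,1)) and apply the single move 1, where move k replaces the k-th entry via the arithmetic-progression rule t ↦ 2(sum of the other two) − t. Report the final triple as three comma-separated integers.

start (3,5,5) = (f(1,0),f(0,1),f(1,1))
replace slot 1: 2·(5+5) − 3 = 17 → (17,5,5)

17,5,5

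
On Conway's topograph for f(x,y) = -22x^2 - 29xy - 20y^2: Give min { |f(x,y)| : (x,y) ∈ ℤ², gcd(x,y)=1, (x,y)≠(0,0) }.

translate: b→-15 (≡29 mod 44), so (22,29,20)→(22,-15,13)
flip: (22,-15,13)→(13,15,22)
translate: b→-11 (≡15 mod 26), so (13,15,22)→(13,-11,20)
reduced (well bottom): (13,-11,20) with a≤c, −a<b≤a
well minimum |f| = |-13| = 13 (negative-definite)

13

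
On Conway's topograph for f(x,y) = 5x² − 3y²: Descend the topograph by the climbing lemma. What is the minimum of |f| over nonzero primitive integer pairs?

descent: ρ → (-3,6,2)  [lands on river]
river: ρ → (2,6,-3)
closes: descent 1, river 2
min |a| on river = 2

2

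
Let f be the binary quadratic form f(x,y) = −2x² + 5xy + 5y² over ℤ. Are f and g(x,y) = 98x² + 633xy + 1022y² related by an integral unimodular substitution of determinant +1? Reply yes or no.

D₁ = 65, D₂ = 65
river cycle of f (length 6): (5, 5, -2), (-2, 7, 2), (2, 5, -5), (-5, 5, 2), (2, 7, -2), (-2, 5, 5)
river cycle of g (length 6): (5, 5, -2), (-2, 7, 2), (2, 5, -5), (-5, 5, 2), (2, 7, -2), (-2, 5, 5)
cycles coincide ⇒ equivalent

yes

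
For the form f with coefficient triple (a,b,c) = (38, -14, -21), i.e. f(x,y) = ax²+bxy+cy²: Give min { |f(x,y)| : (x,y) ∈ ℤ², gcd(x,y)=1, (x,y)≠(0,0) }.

descent: ρ → (-21,56,3)  [lands on river]
river: ρ → (3,58,-2)
river: ρ → (-2,58,3)
river: ρ → (3,56,-21)
river: ρ → (-21,28,31)
river: ρ → (31,34,-18)
river: ρ → (-18,38,27)
river: ρ → (27,16,-29)
river: ρ → (-29,42,14)
river: ρ → (14,42,-29)
river: ρ → (-29,16,27)
river: ρ → (27,38,-18)
river: ρ → (-18,34,31)
river: ρ → (31,28,-21)
closes: descent 1, river 14
min |a| on river = 2

2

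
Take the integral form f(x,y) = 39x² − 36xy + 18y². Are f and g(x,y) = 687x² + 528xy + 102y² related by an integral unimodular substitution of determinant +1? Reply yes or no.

D₁ = -1512, D₂ = -1512
f: flip: (39,-36,18)→(18,36,39)
f: translate: b→0 (≡36 mod 36), so (18,36,39)→(18,0,21)
f: reduced (well bottom): (18,0,21) with a≤c, −a<b≤a
g: flip: (687,528,102)→(102,-528,687)
g: translate: b→84 (≡-528 mod 204), so (102,-528,687)→(102,84,21)
g: flip: (102,84,21)→(21,-84,102)
g: translate: b→0 (≡-84 mod 42), so (21,-84,102)→(21,0,18)
g: flip: (21,0,18)→(18,0,21)
g: reduced (well bottom): (18,0,21) with a≤c, −a<b≤a
reduced forms (18, 0, 21) vs (18, 0, 21) ⇒ equivalent

yes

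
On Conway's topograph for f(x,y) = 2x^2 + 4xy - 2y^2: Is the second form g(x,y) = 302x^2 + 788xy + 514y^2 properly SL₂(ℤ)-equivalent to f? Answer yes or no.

D₁ = 32, D₂ = 32
river cycle of f (length 2): (-2, 4, 2), (2, 4, -2)
river cycle of g (length 2): (2, 4, -2), (-2, 4, 2)
cycles coincide ⇒ equivalent

yes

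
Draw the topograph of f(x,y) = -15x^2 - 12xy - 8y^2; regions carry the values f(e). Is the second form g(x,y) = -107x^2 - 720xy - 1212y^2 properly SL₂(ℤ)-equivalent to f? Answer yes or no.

D₁ = -336, D₂ = -336
f is negative-definite; reduce −f:
−f: flip: (15,12,8)→(8,-12,15)
−f: translate: b→4 (≡-12 mod 16), so (8,-12,15)→(8,4,11)
−f: reduced (well bottom): (8,4,11) with a≤c, −a<b≤a
flip sign back: reduced form of f is (-8,-4,-11)
g is negative-definite; reduce −g:
−g: translate: b→78 (≡720 mod 214), so (107,720,1212)→(107,78,15)
−g: flip: (107,78,15)→(15,-78,107)
−g: translate: b→12 (≡-78 mod 30), so (15,-78,107)→(15,12,8)
−g: flip: (15,12,8)→(8,-12,15)
−g: translate: b→4 (≡-12 mod 16), so (8,-12,15)→(8,4,11)
−g: reduced (well bottom): (8,4,11) with a≤c, −a<b≤a
flip sign back: reduced form of g is (-8,-4,-11)
reduced forms (-8, -4, -11) vs (-8, -4, -11) ⇒ equivalent

yes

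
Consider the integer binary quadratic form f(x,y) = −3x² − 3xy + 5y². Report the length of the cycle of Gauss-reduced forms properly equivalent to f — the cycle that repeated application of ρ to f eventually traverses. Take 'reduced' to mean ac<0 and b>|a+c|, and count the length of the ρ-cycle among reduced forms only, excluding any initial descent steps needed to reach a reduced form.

D = 69, ⌊√D⌋ = 8
descent: ρ → (5,3,-3)  [lands on river]
river: ρ → (-3,3,5)
river: ρ → (5,7,-1)
river: ρ → (-1,7,5)
ρ-cycle length = 4 (tail of 1 descent step not counted)

4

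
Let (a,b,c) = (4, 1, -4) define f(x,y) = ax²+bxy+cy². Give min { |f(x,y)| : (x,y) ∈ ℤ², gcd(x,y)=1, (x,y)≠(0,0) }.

river: ρ → (-4,7,1)
river: ρ → (1,7,-4)
river: ρ → (-4,1,4)
river: ρ → (4,7,-1)
river: ρ → (-1,7,4)
river: ρ → (4,1,-4)
closes: descent 0, river 6
min |a| on river = 1

1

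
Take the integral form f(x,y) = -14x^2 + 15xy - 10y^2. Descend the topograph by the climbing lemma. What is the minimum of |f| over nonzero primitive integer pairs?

translate: b→13 (≡-15 mod 28), so (14,-15,10)→(14,13,9)
flip: (14,13,9)→(9,-13,14)
translate: b→5 (≡-13 mod 18), so (9,-13,14)→(9,5,10)
reduced (well bottom): (9,5,10) with a≤c, −a<b≤a
well minimum |f| = |-9| = 9 (negative-definite)

9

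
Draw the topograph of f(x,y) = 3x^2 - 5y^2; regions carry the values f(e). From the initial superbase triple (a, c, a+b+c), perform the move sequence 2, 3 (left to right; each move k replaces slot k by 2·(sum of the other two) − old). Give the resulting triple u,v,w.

start (3,-5,-2) = (f(1,0),f(0,1),f(1,1))
replace slot 2: 2·(3+(-2)) − (-5) = 7 → (3,7,-2)
replace slot 3: 2·(3+7) − (-2) = 22 → (3,7,22)

3,7,22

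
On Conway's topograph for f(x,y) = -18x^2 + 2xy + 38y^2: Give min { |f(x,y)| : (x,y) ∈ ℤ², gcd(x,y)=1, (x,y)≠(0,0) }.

descent: ρ → (38,-2,-18)
descent: ρ → (-18,38,18)  [lands on river]
river: ρ → (18,34,-22)
river: ρ → (-22,10,30)
river: ρ → (30,50,-2)
river: ρ → (-2,50,30)
river: ρ → (30,10,-22)
river: ρ → (-22,34,18)
river: ρ → (18,38,-18)
river: ρ → (-18,34,22)
river: ρ → (22,10,-30)
river: ρ → (-30,50,2)
river: ρ → (2,50,-30)
river: ρ → (-30,10,22)
river: ρ → (22,34,-18)
closes: descent 2, river 14
min |a| on river = 2

2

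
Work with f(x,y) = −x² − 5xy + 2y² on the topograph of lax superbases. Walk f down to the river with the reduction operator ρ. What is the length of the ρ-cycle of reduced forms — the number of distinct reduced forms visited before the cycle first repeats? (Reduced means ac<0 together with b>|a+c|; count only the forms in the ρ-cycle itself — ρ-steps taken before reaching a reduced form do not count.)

D = 33, ⌊√D⌋ = 5
descent: ρ → (2,5,-1)  [lands on river]
river: ρ → (-1,5,2)
river: ρ → (2,3,-3)
river: ρ → (-3,3,2)
ρ-cycle length = 4 (tail of 1 descent step not counted)

4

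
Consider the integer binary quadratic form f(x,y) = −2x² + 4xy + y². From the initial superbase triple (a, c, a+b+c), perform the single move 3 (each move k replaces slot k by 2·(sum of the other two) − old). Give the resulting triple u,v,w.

start (-2,1,3) = (f(1,0),f(0,1),f(1,1))
replace slot 3: 2·((-2)+1) − 3 = -5 → (-2,1,-5)

-2,1,-5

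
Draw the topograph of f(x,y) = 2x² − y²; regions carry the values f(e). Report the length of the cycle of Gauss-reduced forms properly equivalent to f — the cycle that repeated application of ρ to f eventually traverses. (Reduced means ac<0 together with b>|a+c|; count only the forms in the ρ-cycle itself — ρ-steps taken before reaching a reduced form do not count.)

D = 8, ⌊√D⌋ = 2
descent: ρ → (-1,2,1)  [lands on river]
river: ρ → (1,2,-1)
ρ-cycle length = 2 (tail of 1 descent step not counted)

2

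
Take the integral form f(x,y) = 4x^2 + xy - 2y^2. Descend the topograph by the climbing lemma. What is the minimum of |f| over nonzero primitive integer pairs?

descent: ρ → (-2,3,3)  [lands on river]
river: ρ → (3,3,-2)
river: ρ → (-2,5,1)
river: ρ → (1,5,-2)
closes: descent 1, river 4
min |a| on river = 1

1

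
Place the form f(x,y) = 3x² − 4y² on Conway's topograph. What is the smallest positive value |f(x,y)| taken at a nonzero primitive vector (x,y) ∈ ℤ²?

descent: ρ → (-4,0,3)
descent: ρ → (3,6,-1)  [lands on river]
river: ρ → (-1,6,3)
closes: descent 2, river 2
min |a| on river = 1

1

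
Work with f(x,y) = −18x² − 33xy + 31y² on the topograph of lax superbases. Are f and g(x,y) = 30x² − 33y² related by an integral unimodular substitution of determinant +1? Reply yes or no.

D₁ = 3321, D₂ = 3960
discriminants differ ⇒ not SL₂(ℤ)-equivalent

no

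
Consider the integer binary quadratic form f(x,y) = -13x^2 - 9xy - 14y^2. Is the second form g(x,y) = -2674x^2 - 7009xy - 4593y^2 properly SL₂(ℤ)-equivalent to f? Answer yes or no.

D₁ = -647, D₂ = -647
f is negative-definite; reduce −f:
−f: reduced (well bottom): (13,9,14) with a≤c, −a<b≤a
flip sign back: reduced form of f is (-13,-9,-14)
g is negative-definite; reduce −g:
−g: translate: b→1661 (≡7009 mod 5348), so (2674,7009,4593)→(2674,1661,258)
−g: flip: (2674,1661,258)→(258,-1661,2674)
−g: translate: b→-113 (≡-1661 mod 516), so (258,-1661,2674)→(258,-113,13)
−g: flip: (258,-113,13)→(13,113,258)
−g: translate: b→9 (≡113 mod 26), so (13,113,258)→(13,9,14)
−g: reduced (well bottom): (13,9,14) with a≤c, −a<b≤a
flip sign back: reduced form of g is (-13,-9,-14)
reduced forms (-13, -9, -14) vs (-13, -9, -14) ⇒ equivalent

yes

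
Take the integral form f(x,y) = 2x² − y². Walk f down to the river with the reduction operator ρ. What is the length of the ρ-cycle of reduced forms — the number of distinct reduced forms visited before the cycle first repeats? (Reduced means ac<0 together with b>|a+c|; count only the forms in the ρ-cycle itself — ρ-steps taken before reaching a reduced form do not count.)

D = 8, ⌊√D⌋ = 2
descent: ρ → (-1,2,1)  [lands on river]
river: ρ → (1,2,-1)
ρ-cycle length = 2 (tail of 1 descent step not counted)

2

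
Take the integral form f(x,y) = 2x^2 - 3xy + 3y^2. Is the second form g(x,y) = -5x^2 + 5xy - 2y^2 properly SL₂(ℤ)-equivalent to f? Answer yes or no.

D₁ = -15, D₂ = -15
f: translate: b→1 (≡-3 mod 4), so (2,-3,3)→(2,1,2)
f: reduced (well bottom): (2,1,2) with a≤c, −a<b≤a
g is negative-definite; reduce −g:
−g: translate: b→5 (≡-5 mod 10), so (5,-5,2)→(5,5,2)
−g: flip: (5,5,2)→(2,-5,5)
−g: translate: b→-1 (≡-5 mod 4), so (2,-5,5)→(2,-1,2)
−g: flip: (2,-1,2)→(2,1,2)
−g: reduced (well bottom): (2,1,2) with a≤c, −a<b≤a
flip sign back: reduced form of g is (-2,-1,-2)
reduced forms (2, 1, 2) vs (-2, -1, -2) ⇒ inequivalent

no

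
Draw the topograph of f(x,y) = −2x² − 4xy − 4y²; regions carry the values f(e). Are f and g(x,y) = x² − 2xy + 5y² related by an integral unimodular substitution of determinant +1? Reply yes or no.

D₁ = -16, D₂ = -16
f is negative-definite; reduce −f:
−f: translate: b→0 (≡4 mod 4), so (2,4,4)→(2,0,2)
−f: reduced (well bottom): (2,0,2) with a≤c, −a<b≤a
flip sign back: reduced form of f is (-2,0,-2)
g: translate: b→0 (≡-2 mod 2), so (1,-2,5)→(1,0,4)
g: reduced (well bottom): (1,0,4) with a≤c, −a<b≤a
reduced forms (-2, 0, -2) vs (1, 0, 4) ⇒ inequivalent

no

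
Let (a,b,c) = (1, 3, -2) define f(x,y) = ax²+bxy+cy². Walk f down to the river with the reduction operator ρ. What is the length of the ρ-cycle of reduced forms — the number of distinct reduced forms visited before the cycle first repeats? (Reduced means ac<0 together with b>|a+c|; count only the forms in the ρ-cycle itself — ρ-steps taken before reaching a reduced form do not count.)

D = 17, ⌊√D⌋ = 4
river: ρ → (-2,1,2)
river: ρ → (2,3,-1)
river: ρ → (-1,3,2)
river: ρ → (2,1,-2)
river: ρ → (-2,3,1)
river: ρ → (1,3,-2)
ρ-cycle length = 6 (tail of 0 descent steps not counted)

6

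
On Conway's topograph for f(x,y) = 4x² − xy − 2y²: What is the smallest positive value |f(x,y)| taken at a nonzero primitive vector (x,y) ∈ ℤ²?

descent: ρ → (-2,5,1)  [lands on river]
river: ρ → (1,5,-2)
river: ρ → (-2,3,3)
river: ρ → (3,3,-2)
closes: descent 1, river 4
min |a| on river = 1

1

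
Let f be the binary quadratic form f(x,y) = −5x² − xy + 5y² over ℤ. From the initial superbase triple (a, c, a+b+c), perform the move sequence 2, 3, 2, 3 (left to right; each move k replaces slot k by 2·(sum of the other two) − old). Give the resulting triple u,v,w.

start (-5,5,-1) = (f(1,0),f(0,1),f(1,1))
replace slot 2: 2·((-5)+(-1)) − 5 = -17 → (-5,-17,-1)
replace slot 3: 2·((-5)+(-17)) − (-1) = -43 → (-5,-17,-43)
replace slot 2: 2·((-5)+(-43)) − (-17) = -79 → (-5,-79,-43)
replace slot 3: 2·((-5)+(-79)) − (-43) = -125 → (-5,-79,-125)

-5,-79,-125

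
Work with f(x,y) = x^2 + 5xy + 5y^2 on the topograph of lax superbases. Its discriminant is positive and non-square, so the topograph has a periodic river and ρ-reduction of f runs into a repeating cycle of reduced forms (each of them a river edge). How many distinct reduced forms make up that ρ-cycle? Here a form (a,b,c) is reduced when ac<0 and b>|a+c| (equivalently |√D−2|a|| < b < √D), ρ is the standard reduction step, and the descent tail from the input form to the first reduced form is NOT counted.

D = 5, ⌊√D⌋ = 2
descent: ρ → (5,5,1)
descent: ρ → (1,1,-1)  [lands on river]
river: ρ → (-1,1,1)
ρ-cycle length = 2 (tail of 2 descent steps not counted)

2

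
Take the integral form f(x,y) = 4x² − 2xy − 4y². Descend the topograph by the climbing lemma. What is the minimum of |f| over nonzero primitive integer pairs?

descent: ρ → (-4,2,4)  [lands on river]
river: ρ → (4,6,-2)
river: ρ → (-2,6,4)
river: ρ → (4,2,-4)
river: ρ → (-4,6,2)
river: ρ → (2,6,-4)
closes: descent 1, river 6
min |a| on river = 2

2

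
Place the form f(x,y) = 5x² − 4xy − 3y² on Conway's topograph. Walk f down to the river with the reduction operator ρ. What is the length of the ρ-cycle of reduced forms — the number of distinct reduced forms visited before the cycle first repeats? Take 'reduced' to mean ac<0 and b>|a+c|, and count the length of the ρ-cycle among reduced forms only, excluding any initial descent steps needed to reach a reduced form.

D = 76, ⌊√D⌋ = 8
descent: ρ → (-3,4,5)  [lands on river]
river: ρ → (5,6,-2)
river: ρ → (-2,6,5)
river: ρ → (5,4,-3)
river: ρ → (-3,8,1)
river: ρ → (1,8,-3)
ρ-cycle length = 6 (tail of 1 descent step not counted)

6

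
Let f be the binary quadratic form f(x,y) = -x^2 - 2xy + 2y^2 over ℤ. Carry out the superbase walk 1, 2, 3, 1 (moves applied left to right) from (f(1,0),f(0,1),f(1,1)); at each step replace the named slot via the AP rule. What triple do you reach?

start (-1,2,-1) = (f(1,0),f(0,1),f(1,1))
replace slot 1: 2·(2+(-1)) − (-1) = 3 → (3,2,-1)
replace slot 2: 2·(3+(-1)) − 2 = 2 → (3,2,-1)
replace slot 3: 2·(3+2) − (-1) = 11 → (3,2,11)
replace slot 1: 2·(2+11) − 3 = 23 → (23,2,11)

23,2,11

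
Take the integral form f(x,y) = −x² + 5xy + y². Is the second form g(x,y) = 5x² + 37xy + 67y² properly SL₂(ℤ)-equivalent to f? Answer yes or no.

D₁ = 29, D₂ = 29
river cycle of f (length 2): (1, 5, -1), (-1, 5, 1)
river cycle of g (length 2): (-1, 5, 1), (1, 5, -1)
cycles coincide ⇒ equivalent

yes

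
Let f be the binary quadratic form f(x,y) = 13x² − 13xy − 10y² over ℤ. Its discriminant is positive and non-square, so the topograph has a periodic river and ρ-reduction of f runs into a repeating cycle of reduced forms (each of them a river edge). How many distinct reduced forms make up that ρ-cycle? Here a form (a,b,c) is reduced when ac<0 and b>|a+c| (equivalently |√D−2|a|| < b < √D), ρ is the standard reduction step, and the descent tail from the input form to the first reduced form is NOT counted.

D = 689, ⌊√D⌋ = 26
descent: ρ → (-10,13,13)  [lands on river]
river: ρ → (13,13,-10)
river: ρ → (-10,7,16)
river: ρ → (16,25,-1)
river: ρ → (-1,25,16)
river: ρ → (16,7,-10)
ρ-cycle length = 6 (tail of 1 descent step not counted)

6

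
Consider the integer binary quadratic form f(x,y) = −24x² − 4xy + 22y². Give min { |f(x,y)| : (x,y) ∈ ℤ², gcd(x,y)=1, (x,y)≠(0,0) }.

descent: ρ → (22,4,-24)  [lands on river]
river: ρ → (-24,44,2)
river: ρ → (2,44,-24)
river: ρ → (-24,4,22)
river: ρ → (22,40,-6)
river: ρ → (-6,44,8)
river: ρ → (8,36,-26)
river: ρ → (-26,16,18)
river: ρ → (18,20,-24)
river: ρ → (-24,28,14)
river: ρ → (14,28,-24)
river: ρ → (-24,20,18)
river: ρ → (18,16,-26)
river: ρ → (-26,36,8)
river: ρ → (8,44,-6)
river: ρ → (-6,40,22)
closes: descent 1, river 16
min |a| on river = 2

2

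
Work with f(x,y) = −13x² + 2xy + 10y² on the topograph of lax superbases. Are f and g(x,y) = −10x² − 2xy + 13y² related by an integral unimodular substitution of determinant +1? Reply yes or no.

D₁ = 524, D₂ = 524
river cycle of f (length 6): (10, 18, -5), (-5, 22, 2), (2, 22, -5), (-5, 18, 10), (10, 22, -1), (-1, 22, 10)
river cycle of g (length 6): (-10, 18, 5), (5, 22, -2), (-2, 22, 5), (5, 18, -10), (-10, 22, 1), (1, 22, -10)
cycles differ ⇒ inequivalent

no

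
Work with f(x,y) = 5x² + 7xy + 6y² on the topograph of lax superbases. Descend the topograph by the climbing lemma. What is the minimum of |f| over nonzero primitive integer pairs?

translate: b→-3 (≡7 mod 10), so (5,7,6)→(5,-3,4)
flip: (5,-3,4)→(4,3,5)
reduced (well bottom): (4,3,5) with a≤c, −a<b≤a
well minimum = a = 4

4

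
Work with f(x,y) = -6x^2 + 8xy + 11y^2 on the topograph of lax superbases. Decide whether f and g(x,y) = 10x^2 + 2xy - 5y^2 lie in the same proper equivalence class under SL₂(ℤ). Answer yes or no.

D₁ = 328, D₂ = 204
discriminants differ ⇒ not SL₂(ℤ)-equivalent

no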